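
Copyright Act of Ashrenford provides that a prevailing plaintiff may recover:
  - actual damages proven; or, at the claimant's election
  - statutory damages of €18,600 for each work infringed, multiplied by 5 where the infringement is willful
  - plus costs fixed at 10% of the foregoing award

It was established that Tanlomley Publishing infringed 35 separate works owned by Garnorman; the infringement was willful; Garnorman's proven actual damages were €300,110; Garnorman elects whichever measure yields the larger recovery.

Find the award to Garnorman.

€3,580,500

Statutory damages: 35 × €18,600 = €651,000
Multiplied by 5: 5 × €651,000 = €3,255,000
Greater of actual damages (€300,110) or enhanced statutory damages (€3,255,000): €3,255,000
Costs: 10% of €3,255,000 = €325,500
Award plus costs: €3,255,000 + €325,500 = €3,580,500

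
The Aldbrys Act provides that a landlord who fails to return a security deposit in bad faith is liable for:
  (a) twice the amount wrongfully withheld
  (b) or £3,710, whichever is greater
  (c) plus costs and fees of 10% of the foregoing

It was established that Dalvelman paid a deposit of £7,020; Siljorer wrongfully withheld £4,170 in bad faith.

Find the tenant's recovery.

Doubled: 2 × £4,170 = £8,340
Minimum £3,710: £8,340 meets the minimum, no increase.
Costs and fees: 10% of £8,340 = £834
Total recovery: £8,340 + £834 = £9,174

£9,174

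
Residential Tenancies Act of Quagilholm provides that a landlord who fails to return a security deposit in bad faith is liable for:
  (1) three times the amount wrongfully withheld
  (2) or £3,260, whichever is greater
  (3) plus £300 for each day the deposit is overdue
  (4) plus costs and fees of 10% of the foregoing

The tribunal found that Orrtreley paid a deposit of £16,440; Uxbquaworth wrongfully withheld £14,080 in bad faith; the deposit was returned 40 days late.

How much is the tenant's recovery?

£59,664

Trebled: 3 × £14,080 = £42,240
Minimum £3,260: £42,240 meets the minimum, no increase.
Late-return penalty: 40 × £300 = £12,000
Damages plus late penalty: £42,240 + £12,000 = £54,240
Costs and fees: 10% of £54,240 = £5,424
Total recovery: £54,240 + £5,424 = £59,664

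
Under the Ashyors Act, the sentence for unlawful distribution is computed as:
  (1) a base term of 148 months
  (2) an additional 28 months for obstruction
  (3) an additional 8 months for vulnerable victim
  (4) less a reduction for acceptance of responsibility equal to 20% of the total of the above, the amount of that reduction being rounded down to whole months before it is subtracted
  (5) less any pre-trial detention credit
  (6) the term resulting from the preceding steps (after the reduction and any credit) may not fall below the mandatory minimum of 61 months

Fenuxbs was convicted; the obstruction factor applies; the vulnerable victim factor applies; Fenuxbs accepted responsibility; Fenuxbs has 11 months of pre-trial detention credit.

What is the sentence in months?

Obstruction enhancement: +28 months
Vulnerable victim enhancement: +8 months
Adjusted term: 148 months + 28 months + 8 months = 184 months
Acceptance of responsibility reduction: 20% of 184 months = 36 months (rounded down)
After reduction: 184 − 36 = 148 months
Less pre-trial detention credit: 148 months − 11 months = 137 months
Minimum 61 months: 137 months meets the minimum, no increase.

137 months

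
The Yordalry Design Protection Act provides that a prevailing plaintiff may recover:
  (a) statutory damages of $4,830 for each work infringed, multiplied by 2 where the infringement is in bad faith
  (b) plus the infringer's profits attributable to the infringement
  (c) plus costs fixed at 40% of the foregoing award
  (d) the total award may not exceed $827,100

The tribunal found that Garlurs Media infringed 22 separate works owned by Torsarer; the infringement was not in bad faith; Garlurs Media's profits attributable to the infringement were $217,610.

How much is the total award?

Statutory damages: 22 × $4,830 = $106,260
Infringement not in bad faith: no ×2 enhancement.
Combined award: $106,260 + $217,610 = $323,870
Costs: 40% of $323,870 = $129,548
Award plus costs: $323,870 + $129,548 = $453,418
Cap at $827,100: $453,418 is within the cap, no reduction.

$453,418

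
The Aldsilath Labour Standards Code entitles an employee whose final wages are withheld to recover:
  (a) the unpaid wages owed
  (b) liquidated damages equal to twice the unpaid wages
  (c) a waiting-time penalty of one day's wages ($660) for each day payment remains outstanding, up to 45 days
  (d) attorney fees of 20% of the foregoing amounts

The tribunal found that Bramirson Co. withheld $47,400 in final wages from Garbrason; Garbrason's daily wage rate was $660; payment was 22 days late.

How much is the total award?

$188,064

Doubled: 2 × $47,400 = $94,800
Penalty days: min(22, 45) = 22
Waiting-time penalty: 22 × $660 = $14,520
Subtotal: $47,400 + $94,800 + $14,520 = $156,720
Attorney fees: 20% of $156,720 = $31,344
Total award: $156,720 + $31,344 = $188,064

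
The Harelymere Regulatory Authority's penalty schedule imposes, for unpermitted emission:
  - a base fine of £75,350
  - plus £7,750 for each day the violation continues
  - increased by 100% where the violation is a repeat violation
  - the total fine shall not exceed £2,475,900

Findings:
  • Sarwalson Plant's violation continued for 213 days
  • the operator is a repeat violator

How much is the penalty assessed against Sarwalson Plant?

Per-day component: 213 × £7,750 = £1,650,750
Base plus per-day: £75,350 + £1,650,750 = £1,726,100
Enhancement: 100% of £1,726,100 = £1,726,100
Enhanced fine: £1,726,100 + £1,726,100 = £3,452,200
Cap at £2,475,900: £3,452,200 exceeds the cap → £2,475,900

£2,475,900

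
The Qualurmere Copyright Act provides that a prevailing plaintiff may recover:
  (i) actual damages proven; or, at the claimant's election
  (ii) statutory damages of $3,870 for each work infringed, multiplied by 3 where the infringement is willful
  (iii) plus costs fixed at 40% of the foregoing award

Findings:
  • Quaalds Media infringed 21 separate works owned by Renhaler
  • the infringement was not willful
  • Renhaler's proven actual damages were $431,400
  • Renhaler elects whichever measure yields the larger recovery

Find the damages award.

Statutory damages: 21 × $3,870 = $81,270
Infringement not willful: no ×3 enhancement.
Greater of actual damages ($431,400) or statutory damages ($81,270): $431,400
Costs: 40% of $431,400 = $172,560
Award plus costs: $431,400 + $172,560 = $603,960

$603,960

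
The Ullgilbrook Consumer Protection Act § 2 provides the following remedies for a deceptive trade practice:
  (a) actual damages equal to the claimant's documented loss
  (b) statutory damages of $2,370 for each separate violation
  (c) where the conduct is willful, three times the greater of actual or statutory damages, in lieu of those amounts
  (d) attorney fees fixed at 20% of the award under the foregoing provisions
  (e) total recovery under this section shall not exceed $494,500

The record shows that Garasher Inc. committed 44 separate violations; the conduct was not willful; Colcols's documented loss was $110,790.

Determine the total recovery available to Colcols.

Statutory damages: 44 × $2,370 = $104,280
Conduct not willful: the in-lieu enhancement does not apply.
Actual plus statutory damages: $110,790 + $104,280 = $215,070
Attorney fees: 20% of $215,070 = $43,014
Total before cap: $215,070 + $43,014 = $258,084
Cap at $494,500: $258,084 is within the cap, no reduction.

$258,084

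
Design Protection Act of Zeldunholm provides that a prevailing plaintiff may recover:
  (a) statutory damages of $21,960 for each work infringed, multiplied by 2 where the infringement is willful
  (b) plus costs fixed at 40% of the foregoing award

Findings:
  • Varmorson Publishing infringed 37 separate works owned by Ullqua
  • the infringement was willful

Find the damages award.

$2,275,056

Statutory damages: 37 × $21,960 = $812,520
Doubled: 2 × $812,520 = $1,625,040
Costs: 40% of $1,625,040 = $650,016
Award plus costs: $1,625,040 + $650,016 = $2,275,056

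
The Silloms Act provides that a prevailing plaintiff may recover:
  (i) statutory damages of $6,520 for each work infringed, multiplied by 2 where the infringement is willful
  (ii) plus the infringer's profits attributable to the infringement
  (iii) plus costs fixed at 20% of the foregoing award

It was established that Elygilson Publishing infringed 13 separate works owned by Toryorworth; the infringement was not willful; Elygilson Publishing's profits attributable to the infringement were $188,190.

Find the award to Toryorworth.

$327,540

Statutory damages: 13 × $6,520 = $84,760
Infringement not willful: no ×2 enhancement.
Combined award: $84,760 + $188,190 = $272,950
Costs: 20% of $272,950 = $54,590
Award plus costs: $272,950 + $54,590 = $327,540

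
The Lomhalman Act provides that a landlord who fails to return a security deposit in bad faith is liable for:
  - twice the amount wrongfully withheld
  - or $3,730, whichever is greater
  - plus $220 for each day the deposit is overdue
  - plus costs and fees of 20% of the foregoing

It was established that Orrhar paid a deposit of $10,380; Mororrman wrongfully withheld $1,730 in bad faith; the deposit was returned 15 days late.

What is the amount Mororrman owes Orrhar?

Doubled: 2 × $1,730 = $3,460
Minimum $3,730: $3,460 is below the minimum → $3,730
Late-return penalty: 15 × $220 = $3,300
Damages plus late penalty: $3,730 + $3,300 = $7,030
Costs and fees: 20% of $7,030 = $1,406
Total recovery: $7,030 + $1,406 = $8,436

$8,436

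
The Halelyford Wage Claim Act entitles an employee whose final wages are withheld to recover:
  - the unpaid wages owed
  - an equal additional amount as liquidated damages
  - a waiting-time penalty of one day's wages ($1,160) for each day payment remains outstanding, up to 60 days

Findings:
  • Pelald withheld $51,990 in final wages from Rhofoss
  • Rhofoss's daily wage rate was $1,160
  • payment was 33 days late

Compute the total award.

Liquidated damages (equal amount): $51,990
Penalty days: min(33, 60) = 33
Waiting-time penalty: 33 × $1,160 = $38,280
Total award: $51,990 + $51,990 + $38,280 = $142,260

$142,260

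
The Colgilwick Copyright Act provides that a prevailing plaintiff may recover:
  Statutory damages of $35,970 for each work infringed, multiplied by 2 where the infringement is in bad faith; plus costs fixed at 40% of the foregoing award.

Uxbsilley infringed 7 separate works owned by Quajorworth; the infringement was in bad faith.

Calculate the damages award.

$705,012

Statutory damages: 7 × $35,970 = $251,790
Doubled: 2 × $251,790 = $503,580
Costs: 40% of $503,580 = $201,432
Award plus costs: $503,580 + $201,432 = $705,012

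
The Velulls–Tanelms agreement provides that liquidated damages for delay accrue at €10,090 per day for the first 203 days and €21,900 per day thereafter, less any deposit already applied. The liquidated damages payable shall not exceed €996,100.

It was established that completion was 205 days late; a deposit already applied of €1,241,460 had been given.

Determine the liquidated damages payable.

€850,610

First 203 days: 203 × €10,090 = €2,048,270
Remaining days: (205 − 203) × €21,900 = €43,800
Accrued per-day damages: €2,048,270 + €43,800 = €2,092,070
Less deposit already applied: €2,092,070 − €1,241,460 = €850,610
Cap at €996,100: €850,610 is within the cap, no reduction.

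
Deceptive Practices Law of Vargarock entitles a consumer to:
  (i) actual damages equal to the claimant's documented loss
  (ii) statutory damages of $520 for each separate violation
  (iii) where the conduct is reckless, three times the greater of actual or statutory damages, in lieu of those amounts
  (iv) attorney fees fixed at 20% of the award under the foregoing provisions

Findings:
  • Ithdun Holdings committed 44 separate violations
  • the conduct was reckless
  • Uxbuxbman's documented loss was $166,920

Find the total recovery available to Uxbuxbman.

Statutory damages: 44 × $520 = $22,880
Greater of actual damages ($166,920) or statutory damages ($22,880): $166,920
Trebled: 3 × $166,920 = $500,760
Attorney fees: 20% of $500,760 = $100,152
Total recovery: $500,760 + $100,152 = $600,912

$600,912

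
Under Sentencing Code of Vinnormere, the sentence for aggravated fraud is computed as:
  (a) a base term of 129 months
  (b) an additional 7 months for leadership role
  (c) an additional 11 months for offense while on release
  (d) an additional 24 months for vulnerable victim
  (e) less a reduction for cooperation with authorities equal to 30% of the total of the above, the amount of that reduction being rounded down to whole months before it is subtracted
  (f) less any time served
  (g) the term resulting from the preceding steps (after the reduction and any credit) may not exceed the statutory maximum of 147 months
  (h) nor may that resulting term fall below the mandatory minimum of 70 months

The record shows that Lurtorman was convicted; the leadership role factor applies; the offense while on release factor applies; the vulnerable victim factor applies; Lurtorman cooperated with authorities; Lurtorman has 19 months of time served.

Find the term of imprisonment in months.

Leadership role enhancement: +7 months
Offense while on release enhancement: +11 months
Vulnerable victim enhancement: +24 months
Adjusted term: 129 months + 7 months + 11 months + 24 months = 171 months
Cooperation with authorities reduction: 30% of 171 months = 51 months (rounded down)
After reduction: 171 − 51 = 120 months
Less time served: 120 months − 19 months = 101 months
Cap at 147 months: 101 months is within the cap, no reduction.
Minimum 70 months: 101 months meets the minimum, no increase.

101 months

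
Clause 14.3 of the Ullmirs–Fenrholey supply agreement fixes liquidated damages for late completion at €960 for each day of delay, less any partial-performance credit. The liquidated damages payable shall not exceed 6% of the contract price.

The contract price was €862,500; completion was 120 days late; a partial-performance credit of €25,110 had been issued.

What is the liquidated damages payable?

Per-day damages: 120 × €960 = €115,200
Less partial-performance credit: €115,200 − €25,110 = €90,090
Cap: 6% of €862,500 = €51,750
Cap at €51,750: €90,090 exceeds the cap → €51,750

Liquidated damages: €51,750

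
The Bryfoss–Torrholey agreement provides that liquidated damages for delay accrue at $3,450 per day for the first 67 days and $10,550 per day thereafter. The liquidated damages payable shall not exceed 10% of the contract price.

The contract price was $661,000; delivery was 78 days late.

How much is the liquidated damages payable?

$66,100

First 67 days: 67 × $3,450 = $231,150
Remaining days: (78 − 67) × $10,550 = $116,050
Accrued per-day damages: $231,150 + $116,050 = $347,200
Cap: 10% of $661,000 = $66,100
Cap at $66,100: $347,200 exceeds the cap → $66,100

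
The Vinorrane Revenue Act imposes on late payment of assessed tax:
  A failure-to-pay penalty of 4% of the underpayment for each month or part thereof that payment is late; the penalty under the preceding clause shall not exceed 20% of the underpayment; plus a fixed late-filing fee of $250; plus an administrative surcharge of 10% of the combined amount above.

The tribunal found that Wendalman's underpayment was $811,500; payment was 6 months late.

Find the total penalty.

Accrued rate: 4% × 6 = 24%, capped at 20% → 20%
Failure-to-pay penalty: 20% of $811,500 = $162,300
Penalty before surcharge: $162,300 + $250 = $162,550
Administrative surcharge: 10% of $162,550 = $16,255
Total penalty: $162,550 + $16,255 = $178,805

$178,805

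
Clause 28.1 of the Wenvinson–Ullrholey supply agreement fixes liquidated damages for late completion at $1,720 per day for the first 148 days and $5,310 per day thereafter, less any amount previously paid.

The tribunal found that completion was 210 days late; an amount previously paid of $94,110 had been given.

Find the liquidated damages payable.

$489,670

First 148 days: 148 × $1,720 = $254,560
Remaining days: (210 − 148) × $5,310 = $329,220
Accrued per-day damages: $254,560 + $329,220 = $583,780
Less amount previously paid: $583,780 − $94,110 = $489,670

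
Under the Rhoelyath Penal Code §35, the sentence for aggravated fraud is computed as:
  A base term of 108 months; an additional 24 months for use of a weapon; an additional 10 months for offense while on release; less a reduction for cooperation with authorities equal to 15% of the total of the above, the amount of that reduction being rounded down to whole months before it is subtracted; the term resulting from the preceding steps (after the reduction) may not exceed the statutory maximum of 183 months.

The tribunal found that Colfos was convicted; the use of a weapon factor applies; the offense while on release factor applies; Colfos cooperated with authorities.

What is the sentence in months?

121 months

Use of a weapon enhancement: +24 months
Offense while on release enhancement: +10 months
Adjusted term: 108 months + 24 months + 10 months = 142 months
Cooperation with authorities reduction: 15% of 142 months = 21 months (rounded down)
After reduction: 142 − 21 = 121 months
Cap at 183 months: 121 months is within the cap, no reduction.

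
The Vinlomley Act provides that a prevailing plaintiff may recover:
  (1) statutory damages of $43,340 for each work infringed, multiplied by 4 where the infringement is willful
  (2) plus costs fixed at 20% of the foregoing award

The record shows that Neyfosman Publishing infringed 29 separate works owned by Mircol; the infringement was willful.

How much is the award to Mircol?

Statutory damages: 29 × $43,340 = $1,256,860
Multiplied by 4: 4 × $1,256,860 = $5,027,440
Costs: 20% of $5,027,440 = $1,005,488
Award plus costs: $5,027,440 + $1,005,488 = $6,032,928

$6,032,928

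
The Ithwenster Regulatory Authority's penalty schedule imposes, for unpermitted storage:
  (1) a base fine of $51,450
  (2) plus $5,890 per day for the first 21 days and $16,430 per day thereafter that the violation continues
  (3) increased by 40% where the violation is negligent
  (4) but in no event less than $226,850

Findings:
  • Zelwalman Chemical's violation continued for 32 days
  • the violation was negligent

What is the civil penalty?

Civil penalty: $498,218

First 21 days: 21 × $5,890 = $123,690
Remaining days: (32 − 21) × $16,430 = $180,730
Per-day component: $123,690 + $180,730 = $304,420
Base plus per-day: $51,450 + $304,420 = $355,870
Enhancement: 40% of $355,870 = $142,348
Enhanced fine: $355,870 + $142,348 = $498,218
Minimum $226,850: $498,218 meets the minimum, no increase.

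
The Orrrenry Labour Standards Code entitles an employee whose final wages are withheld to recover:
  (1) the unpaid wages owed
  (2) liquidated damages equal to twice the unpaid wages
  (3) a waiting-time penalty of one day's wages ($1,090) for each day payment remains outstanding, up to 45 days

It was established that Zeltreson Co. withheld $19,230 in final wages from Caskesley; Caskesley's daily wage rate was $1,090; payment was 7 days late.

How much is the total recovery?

Doubled: 2 × $19,230 = $38,460
Penalty days: min(7, 45) = 7
Waiting-time penalty: 7 × $1,090 = $7,630
Total award: $19,230 + $38,460 + $7,630 = $65,320

$65,320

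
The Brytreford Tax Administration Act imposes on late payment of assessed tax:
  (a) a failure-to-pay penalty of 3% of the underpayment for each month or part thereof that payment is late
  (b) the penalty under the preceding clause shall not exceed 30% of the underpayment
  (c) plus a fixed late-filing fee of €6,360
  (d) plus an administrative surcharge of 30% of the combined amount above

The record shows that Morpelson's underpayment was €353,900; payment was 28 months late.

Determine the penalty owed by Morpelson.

Accrued rate: 3% × 28 = 84%, capped at 30% → 30%
Failure-to-pay penalty: 30% of €353,900 = €106,170
Penalty before surcharge: €106,170 + €6,360 = €112,530
Administrative surcharge: 30% of €112,530 = €33,759
Total penalty: €112,530 + €33,759 = €146,289

Penalty: €146,289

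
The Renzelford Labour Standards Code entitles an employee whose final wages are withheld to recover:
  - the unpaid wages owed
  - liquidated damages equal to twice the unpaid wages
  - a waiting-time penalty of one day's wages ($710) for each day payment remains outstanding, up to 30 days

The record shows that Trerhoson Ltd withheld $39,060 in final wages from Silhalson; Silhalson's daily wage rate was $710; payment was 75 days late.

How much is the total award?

Doubled: 2 × $39,060 = $78,120
Penalty days: min(75, 30) = 30
Waiting-time penalty: 30 × $710 = $21,300
Total award: $39,060 + $78,120 + $21,300 = $138,480

$138,480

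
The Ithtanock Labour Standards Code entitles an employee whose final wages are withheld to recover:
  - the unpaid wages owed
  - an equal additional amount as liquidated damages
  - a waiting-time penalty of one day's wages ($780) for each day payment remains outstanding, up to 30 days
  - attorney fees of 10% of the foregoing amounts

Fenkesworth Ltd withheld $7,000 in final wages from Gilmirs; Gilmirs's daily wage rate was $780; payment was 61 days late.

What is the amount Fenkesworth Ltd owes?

Liquidated damages (equal amount): $7,000
Penalty days: min(61, 30) = 30
Waiting-time penalty: 30 × $780 = $23,400
Subtotal: $7,000 + $7,000 + $23,400 = $37,400
Attorney fees: 10% of $37,400 = $3,740
Total award: $37,400 + $3,740 = $41,140

$41,140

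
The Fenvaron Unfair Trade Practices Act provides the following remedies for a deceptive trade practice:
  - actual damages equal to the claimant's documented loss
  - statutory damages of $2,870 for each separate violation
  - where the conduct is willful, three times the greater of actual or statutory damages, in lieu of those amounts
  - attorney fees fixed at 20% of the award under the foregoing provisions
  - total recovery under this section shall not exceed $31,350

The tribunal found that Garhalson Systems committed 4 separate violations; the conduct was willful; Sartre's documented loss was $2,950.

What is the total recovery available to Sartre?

$31,350

Statutory damages: 4 × $2,870 = $11,480
Greater of actual damages ($2,950) or statutory damages ($11,480): $11,480
Trebled: 3 × $11,480 = $34,440
Attorney fees: 20% of $34,440 = $6,888
Total before cap: $34,440 + $6,888 = $41,328
Cap at $31,350: $41,328 exceeds the cap → $31,350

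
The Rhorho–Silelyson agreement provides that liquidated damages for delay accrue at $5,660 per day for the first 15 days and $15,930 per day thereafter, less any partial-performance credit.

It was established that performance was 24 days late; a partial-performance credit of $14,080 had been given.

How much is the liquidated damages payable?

First 15 days: 15 × $5,660 = $84,900
Remaining days: (24 − 15) × $15,930 = $143,370
Accrued per-day damages: $84,900 + $143,370 = $228,270
Less partial-performance credit: $228,270 − $14,080 = $214,190

$214,190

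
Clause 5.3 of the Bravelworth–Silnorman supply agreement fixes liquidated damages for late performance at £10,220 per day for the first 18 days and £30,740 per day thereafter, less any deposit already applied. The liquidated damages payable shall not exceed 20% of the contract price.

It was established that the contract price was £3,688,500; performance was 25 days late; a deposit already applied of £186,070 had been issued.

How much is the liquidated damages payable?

£213,070

First 18 days: 18 × £10,220 = £183,960
Remaining days: (25 − 18) × £30,740 = £215,180
Accrued per-day damages: £183,960 + £215,180 = £399,140
Less deposit already applied: £399,140 − £186,070 = £213,070
Cap: 20% of £3,688,500 = £737,700
Cap at £737,700: £213,070 is within the cap, no reduction.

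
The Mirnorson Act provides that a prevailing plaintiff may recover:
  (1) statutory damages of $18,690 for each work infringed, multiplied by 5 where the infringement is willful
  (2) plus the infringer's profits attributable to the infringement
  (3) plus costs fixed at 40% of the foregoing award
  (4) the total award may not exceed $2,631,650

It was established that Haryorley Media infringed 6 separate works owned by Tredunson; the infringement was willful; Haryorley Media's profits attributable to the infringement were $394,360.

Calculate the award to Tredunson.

Award: $1,337,084

Statutory damages: 6 × $18,690 = $112,140
Multiplied by 5: 5 × $112,140 = $560,700
Combined award: $560,700 + $394,360 = $955,060
Costs: 40% of $955,060 = $382,024
Award plus costs: $955,060 + $382,024 = $1,337,084
Cap at $2,631,650: $1,337,084 is within the cap, no reduction.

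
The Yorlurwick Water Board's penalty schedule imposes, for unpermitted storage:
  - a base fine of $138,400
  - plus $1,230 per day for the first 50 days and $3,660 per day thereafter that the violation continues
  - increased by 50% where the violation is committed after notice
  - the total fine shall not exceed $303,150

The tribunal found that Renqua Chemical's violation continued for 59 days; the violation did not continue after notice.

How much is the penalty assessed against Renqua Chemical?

$232,840

First 50 days: 50 × $1,230 = $61,500
Remaining days: (59 − 50) × $3,660 = $32,940
Per-day component: $61,500 + $32,940 = $94,440
Base plus per-day: $138,400 + $94,440 = $232,840
The violation did not continue after notice: no 50% increase.
Cap at $303,150: $232,840 is within the cap, no reduction.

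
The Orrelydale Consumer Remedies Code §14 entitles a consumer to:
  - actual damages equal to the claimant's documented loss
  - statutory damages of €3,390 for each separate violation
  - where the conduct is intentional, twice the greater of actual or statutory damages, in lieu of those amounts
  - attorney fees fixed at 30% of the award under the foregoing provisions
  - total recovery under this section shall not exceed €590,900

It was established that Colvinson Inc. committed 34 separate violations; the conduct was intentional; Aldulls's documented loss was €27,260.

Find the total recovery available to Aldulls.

Statutory damages: 34 × €3,390 = €115,260
Greater of actual damages (€27,260) or statutory damages (€115,260): €115,260
Doubled: 2 × €115,260 = €230,520
Attorney fees: 30% of €230,520 = €69,156
Total before cap: €230,520 + €69,156 = €299,676
Cap at €590,900: €299,676 is within the cap, no reduction.

Total recovery: €299,676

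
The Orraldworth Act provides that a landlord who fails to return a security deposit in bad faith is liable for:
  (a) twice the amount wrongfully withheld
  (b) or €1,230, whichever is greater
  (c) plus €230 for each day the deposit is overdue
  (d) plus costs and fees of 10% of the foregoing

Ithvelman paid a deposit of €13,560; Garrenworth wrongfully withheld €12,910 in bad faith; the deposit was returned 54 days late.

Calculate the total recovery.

€42,064

Doubled: 2 × €12,910 = €25,820
Minimum €1,230: €25,820 meets the minimum, no increase.
Late-return penalty: 54 × €230 = €12,420
Damages plus late penalty: €25,820 + €12,420 = €38,240
Costs and fees: 10% of €38,240 = €3,824
Total recovery: €38,240 + €3,824 = €42,064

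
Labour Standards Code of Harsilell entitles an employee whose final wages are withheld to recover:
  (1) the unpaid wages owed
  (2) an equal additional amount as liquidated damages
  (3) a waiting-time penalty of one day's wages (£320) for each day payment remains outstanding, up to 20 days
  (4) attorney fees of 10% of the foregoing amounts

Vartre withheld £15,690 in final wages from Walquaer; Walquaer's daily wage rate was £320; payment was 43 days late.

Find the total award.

£41,558

Liquidated damages (equal amount): £15,690
Penalty days: min(43, 20) = 20
Waiting-time penalty: 20 × £320 = £6,400
Subtotal: £15,690 + £15,690 + £6,400 = £37,780
Attorney fees: 10% of £37,780 = £3,778
Total award: £37,780 + £3,778 = £41,558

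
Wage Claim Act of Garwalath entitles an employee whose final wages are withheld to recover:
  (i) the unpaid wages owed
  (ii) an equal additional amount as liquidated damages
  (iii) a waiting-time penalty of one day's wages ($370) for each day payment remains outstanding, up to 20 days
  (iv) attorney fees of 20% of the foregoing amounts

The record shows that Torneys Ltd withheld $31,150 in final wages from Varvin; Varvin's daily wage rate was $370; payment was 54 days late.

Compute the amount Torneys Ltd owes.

Total award: $83,640

Liquidated damages (equal amount): $31,150
Penalty days: min(54, 20) = 20
Waiting-time penalty: 20 × $370 = $7,400
Subtotal: $31,150 + $31,150 + $7,400 = $69,700
Attorney fees: 20% of $69,700 = $13,940
Total award: $69,700 + $13,940 = $83,640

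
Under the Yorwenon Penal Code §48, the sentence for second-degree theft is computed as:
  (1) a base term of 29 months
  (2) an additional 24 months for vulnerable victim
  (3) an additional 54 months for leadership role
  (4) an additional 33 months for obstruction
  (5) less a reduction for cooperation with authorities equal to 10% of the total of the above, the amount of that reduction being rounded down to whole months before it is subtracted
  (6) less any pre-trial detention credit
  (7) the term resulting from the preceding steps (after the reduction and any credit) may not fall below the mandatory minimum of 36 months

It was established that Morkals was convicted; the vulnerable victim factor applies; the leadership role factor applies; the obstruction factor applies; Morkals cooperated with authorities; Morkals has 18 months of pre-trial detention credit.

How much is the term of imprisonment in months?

Vulnerable victim enhancement: +24 months
Leadership role enhancement: +54 months
Obstruction enhancement: +33 months
Adjusted term: 29 months + 24 months + 54 months + 33 months = 140 months
Cooperation with authorities reduction: 10% of 140 months = 14 months (rounded down)
After reduction: 140 − 14 = 126 months
Less pre-trial detention credit: 126 months − 18 months = 108 months
Minimum 36 months: 108 months meets the minimum, no increase.

108 months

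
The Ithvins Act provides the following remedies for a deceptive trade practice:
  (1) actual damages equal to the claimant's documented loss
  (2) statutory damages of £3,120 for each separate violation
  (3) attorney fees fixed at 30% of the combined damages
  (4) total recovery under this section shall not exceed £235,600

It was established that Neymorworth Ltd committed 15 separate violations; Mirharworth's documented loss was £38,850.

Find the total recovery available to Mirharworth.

Statutory damages: 15 × £3,120 = £46,800
Combined damages: £38,850 + £46,800 = £85,650
Attorney fees: 30% of £85,650 = £25,695
Total before cap: £85,650 + £25,695 = £111,345
Cap at £235,600: £111,345 is within the cap, no reduction.

Total recovery: £111,345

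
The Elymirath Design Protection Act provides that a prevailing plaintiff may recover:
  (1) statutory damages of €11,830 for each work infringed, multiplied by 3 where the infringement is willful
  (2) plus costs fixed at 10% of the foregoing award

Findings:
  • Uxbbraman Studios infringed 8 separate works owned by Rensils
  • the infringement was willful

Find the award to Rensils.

€312,312

Statutory damages: 8 × €11,830 = €94,640
Trebled: 3 × €94,640 = €283,920
Costs: 10% of €283,920 = €28,392
Award plus costs: €283,920 + €28,392 = €312,312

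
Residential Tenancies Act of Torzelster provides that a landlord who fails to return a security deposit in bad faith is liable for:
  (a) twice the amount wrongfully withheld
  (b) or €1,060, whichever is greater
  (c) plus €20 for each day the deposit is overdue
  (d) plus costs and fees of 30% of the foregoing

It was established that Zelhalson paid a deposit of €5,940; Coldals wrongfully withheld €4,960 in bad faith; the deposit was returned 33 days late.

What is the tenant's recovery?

Doubled: 2 × €4,960 = €9,920
Minimum €1,060: €9,920 meets the minimum, no increase.
Late-return penalty: 33 × €20 = €660
Damages plus late penalty: €9,920 + €660 = €10,580
Costs and fees: 30% of €10,580 = €3,174
Total recovery: €10,580 + €3,174 = €13,754

€13,754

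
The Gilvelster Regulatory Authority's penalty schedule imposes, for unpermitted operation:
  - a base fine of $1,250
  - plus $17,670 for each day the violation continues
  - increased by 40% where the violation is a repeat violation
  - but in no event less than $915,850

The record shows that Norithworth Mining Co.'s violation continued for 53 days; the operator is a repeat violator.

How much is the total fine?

Per-day component: 53 × $17,670 = $936,510
Base plus per-day: $1,250 + $936,510 = $937,760
Enhancement: 40% of $937,760 = $375,104
Enhanced fine: $937,760 + $375,104 = $1,312,864
Minimum $915,850: $1,312,864 meets the minimum, no increase.

Civil penalty: $1,312,864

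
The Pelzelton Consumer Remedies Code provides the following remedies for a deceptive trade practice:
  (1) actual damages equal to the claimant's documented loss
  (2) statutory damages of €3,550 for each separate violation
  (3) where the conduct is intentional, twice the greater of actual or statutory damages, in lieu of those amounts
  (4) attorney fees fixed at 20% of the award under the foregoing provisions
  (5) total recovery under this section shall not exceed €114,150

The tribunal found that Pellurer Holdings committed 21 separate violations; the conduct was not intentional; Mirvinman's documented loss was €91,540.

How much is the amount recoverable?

Statutory damages: 21 × €3,550 = €74,550
Conduct not intentional: the in-lieu enhancement does not apply.
Actual plus statutory damages: €91,540 + €74,550 = €166,090
Attorney fees: 20% of €166,090 = €33,218
Total before cap: €166,090 + €33,218 = €199,308
Cap at €114,150: €199,308 exceeds the cap → €114,150

€114,150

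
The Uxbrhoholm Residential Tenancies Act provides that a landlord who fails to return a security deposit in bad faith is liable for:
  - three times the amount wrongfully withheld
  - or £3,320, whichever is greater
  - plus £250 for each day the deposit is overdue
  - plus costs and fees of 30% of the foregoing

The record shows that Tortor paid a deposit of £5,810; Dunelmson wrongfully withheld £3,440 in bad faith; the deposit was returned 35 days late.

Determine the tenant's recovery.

Trebled: 3 × £3,440 = £10,320
Minimum £3,320: £10,320 meets the minimum, no increase.
Late-return penalty: 35 × £250 = £8,750
Damages plus late penalty: £10,320 + £8,750 = £19,070
Costs and fees: 30% of £19,070 = £5,721
Total recovery: £19,070 + £5,721 = £24,791

£24,791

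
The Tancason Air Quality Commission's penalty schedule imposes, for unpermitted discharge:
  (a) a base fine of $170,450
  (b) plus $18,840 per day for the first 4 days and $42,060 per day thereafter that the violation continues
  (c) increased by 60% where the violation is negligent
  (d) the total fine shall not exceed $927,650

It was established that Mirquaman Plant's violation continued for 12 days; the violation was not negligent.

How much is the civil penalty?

First 4 days: 4 × $18,840 = $75,360
Remaining days: (12 − 4) × $42,060 = $336,480
Per-day component: $75,360 + $336,480 = $411,840
Base plus per-day: $170,450 + $411,840 = $582,290
The violation was not negligent: no 60% increase.
Cap at $927,650: $582,290 is within the cap, no reduction.

$582,290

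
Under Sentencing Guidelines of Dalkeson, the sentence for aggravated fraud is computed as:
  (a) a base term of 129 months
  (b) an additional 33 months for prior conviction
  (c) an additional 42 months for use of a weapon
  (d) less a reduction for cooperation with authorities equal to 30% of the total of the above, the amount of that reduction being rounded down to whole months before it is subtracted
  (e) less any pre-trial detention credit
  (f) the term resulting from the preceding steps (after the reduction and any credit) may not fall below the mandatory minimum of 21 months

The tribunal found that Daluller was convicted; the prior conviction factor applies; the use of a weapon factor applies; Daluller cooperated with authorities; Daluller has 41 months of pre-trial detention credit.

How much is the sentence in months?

Sentence: 102 months

Prior conviction enhancement: +33 months
Use of a weapon enhancement: +42 months
Adjusted term: 129 months + 33 months + 42 months = 204 months
Cooperation with authorities reduction: 30% of 204 months = 61 months (rounded down)
After reduction: 204 − 61 = 143 months
Less pre-trial detention credit: 143 months − 41 months = 102 months
Minimum 21 months: 102 months meets the minimum, no increase.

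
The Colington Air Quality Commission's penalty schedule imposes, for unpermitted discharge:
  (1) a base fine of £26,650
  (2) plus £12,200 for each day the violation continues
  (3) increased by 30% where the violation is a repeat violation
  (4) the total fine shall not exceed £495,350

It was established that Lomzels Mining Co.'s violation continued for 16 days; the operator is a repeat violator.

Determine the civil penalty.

Per-day component: 16 × £12,200 = £195,200
Base plus per-day: £26,650 + £195,200 = £221,850
Enhancement: 30% of £221,850 = £66,555
Enhanced fine: £221,850 + £66,555 = £288,405
Cap at £495,350: £288,405 is within the cap, no reduction.

£288,405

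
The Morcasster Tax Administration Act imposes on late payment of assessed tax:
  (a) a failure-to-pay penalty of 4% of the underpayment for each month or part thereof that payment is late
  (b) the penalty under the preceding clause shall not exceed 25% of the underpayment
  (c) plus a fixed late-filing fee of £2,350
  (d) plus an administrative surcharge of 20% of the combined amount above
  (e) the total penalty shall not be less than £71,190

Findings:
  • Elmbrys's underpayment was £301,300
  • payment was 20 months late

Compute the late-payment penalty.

£93,210

Accrued rate: 4% × 20 = 80%, capped at 25% → 25%
Failure-to-pay penalty: 25% of £301,300 = £75,325
Penalty before surcharge: £75,325 + £2,350 = £77,675
Administrative surcharge: 20% of £77,675 = £15,535
Total penalty: £77,675 + £15,535 = £93,210
Minimum £71,190: £93,210 meets the minimum, no increase.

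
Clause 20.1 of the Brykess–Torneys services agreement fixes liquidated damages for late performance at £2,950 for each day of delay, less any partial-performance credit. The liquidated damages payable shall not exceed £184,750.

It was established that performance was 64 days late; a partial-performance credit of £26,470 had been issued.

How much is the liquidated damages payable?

£162,330

Per-day damages: 64 × £2,950 = £188,800
Less partial-performance credit: £188,800 − £26,470 = £162,330
Cap at £184,750: £162,330 is within the cap, no reduction.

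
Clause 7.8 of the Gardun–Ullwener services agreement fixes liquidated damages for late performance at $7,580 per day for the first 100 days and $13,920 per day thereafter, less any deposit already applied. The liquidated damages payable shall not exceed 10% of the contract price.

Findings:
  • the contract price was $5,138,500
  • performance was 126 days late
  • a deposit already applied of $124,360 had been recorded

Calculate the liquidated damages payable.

$513,850

First 100 days: 100 × $7,580 = $758,000
Remaining days: (126 − 100) × $13,920 = $361,920
Accrued per-day damages: $758,000 + $361,920 = $1,119,920
Less deposit already applied: $1,119,920 − $124,360 = $995,560
Cap: 10% of $5,138,500 = $513,850
Cap at $513,850: $995,560 exceeds the cap → $513,850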